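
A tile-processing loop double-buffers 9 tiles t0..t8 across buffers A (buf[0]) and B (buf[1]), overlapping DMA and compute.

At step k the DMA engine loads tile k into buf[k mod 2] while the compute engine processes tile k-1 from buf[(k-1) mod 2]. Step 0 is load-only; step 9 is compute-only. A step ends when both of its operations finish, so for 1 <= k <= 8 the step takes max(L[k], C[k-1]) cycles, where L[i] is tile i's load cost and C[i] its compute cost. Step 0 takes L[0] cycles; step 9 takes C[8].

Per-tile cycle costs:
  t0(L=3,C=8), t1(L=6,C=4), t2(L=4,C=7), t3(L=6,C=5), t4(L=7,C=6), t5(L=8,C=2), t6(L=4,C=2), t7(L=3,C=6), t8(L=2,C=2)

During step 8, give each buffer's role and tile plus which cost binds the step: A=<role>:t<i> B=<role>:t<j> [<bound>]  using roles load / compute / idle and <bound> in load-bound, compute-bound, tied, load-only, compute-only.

k=0 load=t0/3c comp=- wait=3 total=3
k=1 load=t1/6c comp=t0/8c wait=8 total=11
k=2 load=t2/4c comp=t1/4c wait=4 total=15
k=3 load=t3/6c comp=t2/7c wait=7 total=22
k=4 load=t4/7c comp=t3/5c wait=7 total=29
k=5 load=t5/8c comp=t4/6c wait=8 total=37
k=6 load=t6/4c comp=t5/2c wait=4 total=41
k=7 load=t7/3c comp=t6/2c wait=3 total=44
k=8 load=t8/2c comp=t7/6c wait=6 total=50
k=9 load=- comp=t8/2c wait=2 total=52

step 8: A=load:t8 B=compute:t7 [compute-bound]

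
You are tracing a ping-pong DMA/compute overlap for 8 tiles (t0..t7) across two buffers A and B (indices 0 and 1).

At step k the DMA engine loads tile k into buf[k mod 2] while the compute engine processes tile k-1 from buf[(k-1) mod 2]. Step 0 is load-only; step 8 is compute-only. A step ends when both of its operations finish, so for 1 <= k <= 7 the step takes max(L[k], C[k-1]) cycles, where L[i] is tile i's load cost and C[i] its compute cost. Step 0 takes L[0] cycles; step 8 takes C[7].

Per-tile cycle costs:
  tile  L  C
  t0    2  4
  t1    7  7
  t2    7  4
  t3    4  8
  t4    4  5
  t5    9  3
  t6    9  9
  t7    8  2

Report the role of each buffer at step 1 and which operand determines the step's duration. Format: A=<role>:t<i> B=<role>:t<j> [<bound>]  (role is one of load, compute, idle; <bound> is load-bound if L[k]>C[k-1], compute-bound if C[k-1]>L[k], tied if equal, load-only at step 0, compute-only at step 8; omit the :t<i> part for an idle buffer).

k=0 load=t0/2c comp=- wait=2 total=2
k=1 load=t1/7c comp=t0/4c wait=7 total=9
k=2 load=t2/7c comp=t1/7c wait=7 total=16
k=3 load=t3/4c comp=t2/4c wait=4 total=20
k=4 load=t4/4c comp=t3/8c wait=8 total=28
k=5 load=t5/9c comp=t4/5c wait=9 total=37
k=6 load=t6/9c comp=t5/3c wait=9 total=46
k=7 load=t7/8c comp=t6/9c wait=9 total=55
k=8 load=- comp=t7/2c wait=2 total=57

step 1: A=compute:t0 B=load:t1 [load-bound]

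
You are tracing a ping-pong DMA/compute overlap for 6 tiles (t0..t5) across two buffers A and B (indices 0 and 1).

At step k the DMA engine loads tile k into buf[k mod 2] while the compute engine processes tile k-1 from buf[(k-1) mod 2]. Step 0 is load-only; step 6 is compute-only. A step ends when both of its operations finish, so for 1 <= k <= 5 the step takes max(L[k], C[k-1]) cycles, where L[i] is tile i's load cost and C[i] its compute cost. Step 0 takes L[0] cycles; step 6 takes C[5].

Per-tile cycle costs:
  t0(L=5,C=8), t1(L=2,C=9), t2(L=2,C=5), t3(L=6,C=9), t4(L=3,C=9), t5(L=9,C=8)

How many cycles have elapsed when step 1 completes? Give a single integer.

end_cycle[1] = 13

step 0: L[0]=5 → dur=5, Σ=5 | A=load:t0 B=idle [load-only]
step 1: L[1]=2 C[0]=8 → dur=8, Σ=13 | A=compute:t0 B=load:t1 [compute-bound]
step 2: L[2]=2 C[1]=9 → dur=9, Σ=22 | A=load:t2 B=compute:t1 [compute-bound]
step 3: L[3]=6 C[2]=5 → dur=6, Σ=28 | A=compute:t2 B=load:t3 [load-bound]
step 4: L[4]=3 C[3]=9 → dur=9, Σ=37 | A=load:t4 B=compute:t3 [compute-bound]
step 5: L[5]=9 C[4]=9 → dur=9, Σ=46 | A=compute:t4 B=load:t5 [tied]
step 6: C[5]=8 → dur=8, Σ=54 | A=idle B=compute:t5 [compute-only]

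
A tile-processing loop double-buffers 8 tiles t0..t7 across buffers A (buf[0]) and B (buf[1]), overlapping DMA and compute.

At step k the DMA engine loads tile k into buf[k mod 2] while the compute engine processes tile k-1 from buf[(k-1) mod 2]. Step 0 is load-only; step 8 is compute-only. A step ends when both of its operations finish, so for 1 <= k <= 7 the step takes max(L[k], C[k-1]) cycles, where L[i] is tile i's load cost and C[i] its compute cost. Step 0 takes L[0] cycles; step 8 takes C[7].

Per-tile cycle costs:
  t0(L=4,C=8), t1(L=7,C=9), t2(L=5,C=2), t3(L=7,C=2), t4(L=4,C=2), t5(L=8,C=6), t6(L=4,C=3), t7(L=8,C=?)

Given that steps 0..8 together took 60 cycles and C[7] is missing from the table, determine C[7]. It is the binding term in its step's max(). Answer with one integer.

C[7] = 6

step 0 | dur = L[0]=4 = 4
step 1 | dur = max(L[1]=7, C[0]=8) = 8
step 2 | dur = max(L[2]=5, C[1]=9) = 9
step 3 | dur = max(L[3]=7, C[2]=2) = 7
step 4 | dur = max(L[4]=4, C[3]=2) = 4
step 5 | dur = max(L[5]=8, C[4]=2) = 8
step 6 | dur = max(L[6]=4, C[5]=6) = 6
step 7 | dur = max(L[7]=8, C[6]=3) = 8
step 8 | dur = C[7]=? = C[7]  (unknown; binding)
sum of known step durations = 54
dur[8] = total - known = 60 - 54 = 6
C[7] is the binding max in step 8, so C[7] = dur[8] = 6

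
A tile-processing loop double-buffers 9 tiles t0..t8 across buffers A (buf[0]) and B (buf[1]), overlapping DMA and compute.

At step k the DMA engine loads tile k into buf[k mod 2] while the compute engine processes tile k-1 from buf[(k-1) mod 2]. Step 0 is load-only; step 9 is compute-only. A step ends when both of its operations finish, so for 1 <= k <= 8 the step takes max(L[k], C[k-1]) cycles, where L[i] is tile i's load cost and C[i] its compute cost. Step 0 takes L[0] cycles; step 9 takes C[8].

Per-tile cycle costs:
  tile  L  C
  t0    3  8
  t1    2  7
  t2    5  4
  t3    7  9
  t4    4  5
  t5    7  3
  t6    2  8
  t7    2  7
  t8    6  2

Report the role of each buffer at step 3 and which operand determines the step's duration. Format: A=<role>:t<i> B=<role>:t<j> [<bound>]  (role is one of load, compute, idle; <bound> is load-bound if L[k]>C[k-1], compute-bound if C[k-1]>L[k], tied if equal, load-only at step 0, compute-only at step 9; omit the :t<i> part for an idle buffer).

step 3: A=compute:t2 B=load:t3 [load-bound]

step 0: L[0]=3 → dur=3, Σ=3 | A=load:t0 B=idle [load-only]
step 1: L[1]=2 C[0]=8 → dur=8, Σ=11 | A=compute:t0 B=load:t1 [compute-bound]
step 2: L[2]=5 C[1]=7 → dur=7, Σ=18 | A=load:t2 B=compute:t1 [compute-bound]
step 3: L[3]=7 C[2]=4 → dur=7, Σ=25 | A=compute:t2 B=load:t3 [load-bound]
step 4: L[4]=4 C[3]=9 → dur=9, Σ=34 | A=load:t4 B=compute:t3 [compute-bound]
step 5: L[5]=7 C[4]=5 → dur=7, Σ=41 | A=compute:t4 B=load:t5 [load-bound]
step 6: L[6]=2 C[5]=3 → dur=3, Σ=44 | A=load:t6 B=compute:t5 [compute-bound]
step 7: L[7]=2 C[6]=8 → dur=8, Σ=52 | A=compute:t6 B=load:t7 [compute-bound]
step 8: L[8]=6 C[7]=7 → dur=7, Σ=59 | A=load:t8 B=compute:t7 [compute-bound]
step 9: C[8]=2 → dur=2, Σ=61 | A=compute:t8 B=idle [compute-only]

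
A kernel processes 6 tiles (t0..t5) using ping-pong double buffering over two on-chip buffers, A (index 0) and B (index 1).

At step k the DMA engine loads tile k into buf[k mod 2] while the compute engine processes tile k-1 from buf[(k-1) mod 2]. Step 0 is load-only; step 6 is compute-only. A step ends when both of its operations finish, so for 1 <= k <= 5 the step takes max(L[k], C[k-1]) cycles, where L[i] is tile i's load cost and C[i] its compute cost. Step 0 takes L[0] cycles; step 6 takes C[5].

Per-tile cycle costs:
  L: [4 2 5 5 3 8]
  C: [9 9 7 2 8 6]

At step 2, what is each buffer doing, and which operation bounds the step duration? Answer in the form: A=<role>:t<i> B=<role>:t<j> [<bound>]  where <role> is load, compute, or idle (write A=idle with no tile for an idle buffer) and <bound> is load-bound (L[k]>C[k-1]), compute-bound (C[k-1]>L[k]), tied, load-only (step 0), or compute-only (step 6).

[0] DMA t0→A (4c) ∥ CU idle ⇒ 4c, clock 4
[1] DMA t1→B (2c) ∥ CU A:t0 (9c) ⇒ 9c, clock 13
[2] DMA t2→A (5c) ∥ CU B:t1 (9c) ⇒ 9c, clock 22
[3] DMA t3→B (5c) ∥ CU A:t2 (7c) ⇒ 7c, clock 29
[4] DMA t4→A (3c) ∥ CU B:t3 (2c) ⇒ 3c, clock 32
[5] DMA t5→B (8c) ∥ CU A:t4 (8c) ⇒ 8c, clock 40
[6] DMA idle ∥ CU B:t5 (6c) ⇒ 6c, clock 46

step 2: A=load:t2 B=compute:t1 [compute-bound]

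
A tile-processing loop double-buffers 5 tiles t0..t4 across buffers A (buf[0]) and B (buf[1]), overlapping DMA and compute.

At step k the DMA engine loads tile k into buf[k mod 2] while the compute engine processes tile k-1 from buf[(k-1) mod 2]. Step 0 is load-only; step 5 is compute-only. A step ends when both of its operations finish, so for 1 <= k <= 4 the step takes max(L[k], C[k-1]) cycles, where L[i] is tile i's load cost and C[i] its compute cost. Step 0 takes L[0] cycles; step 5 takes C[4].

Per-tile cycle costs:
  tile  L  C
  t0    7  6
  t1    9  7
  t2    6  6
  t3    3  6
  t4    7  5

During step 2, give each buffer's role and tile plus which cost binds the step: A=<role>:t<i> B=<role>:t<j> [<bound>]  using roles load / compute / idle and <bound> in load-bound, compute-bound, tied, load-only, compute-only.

step 2: A=load:t2 B=compute:t1 [compute-bound]

step 0: L[0]=7 → dur=7, Σ=7 | A=load:t0 B=idle [load-only]
step 1: L[1]=9 C[0]=6 → dur=9, Σ=16 | A=compute:t0 B=load:t1 [load-bound]
step 2: L[2]=6 C[1]=7 → dur=7, Σ=23 | A=load:t2 B=compute:t1 [compute-bound]
step 3: L[3]=3 C[2]=6 → dur=6, Σ=29 | A=compute:t2 B=load:t3 [compute-bound]
step 4: L[4]=7 C[3]=6 → dur=7, Σ=36 | A=load:t4 B=compute:t3 [load-bound]
step 5: C[4]=5 → dur=5, Σ=41 | A=compute:t4 B=idle [compute-only]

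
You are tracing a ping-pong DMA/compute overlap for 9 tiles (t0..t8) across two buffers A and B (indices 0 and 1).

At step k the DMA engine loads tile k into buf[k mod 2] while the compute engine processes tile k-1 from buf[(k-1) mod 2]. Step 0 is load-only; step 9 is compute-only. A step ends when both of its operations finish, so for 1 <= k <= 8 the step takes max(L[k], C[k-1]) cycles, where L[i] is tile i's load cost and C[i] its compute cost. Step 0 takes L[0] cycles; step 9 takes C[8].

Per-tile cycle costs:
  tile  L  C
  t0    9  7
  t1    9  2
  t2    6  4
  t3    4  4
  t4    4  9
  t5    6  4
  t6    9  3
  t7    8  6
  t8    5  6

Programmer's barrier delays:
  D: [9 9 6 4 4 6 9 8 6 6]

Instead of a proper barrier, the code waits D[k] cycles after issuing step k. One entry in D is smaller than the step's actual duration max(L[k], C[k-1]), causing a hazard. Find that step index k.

hazard at step 5

[0] required=L[0]=9=9 vs D=9 ok
[1] required=max(L[1]=9,C[0]=7)=9 vs D=9 ok
[2] required=max(L[2]=6,C[1]=2)=6 vs D=6 ok
[3] required=max(L[3]=4,C[2]=4)=4 vs D=4 ok
[4] required=max(L[4]=4,C[3]=4)=4 vs D=4 ok
[5] required=max(L[5]=6,C[4]=9)=9 vs D=6 SHORT
[6] required=max(L[6]=9,C[5]=4)=9 vs D=9 ok
[7] required=max(L[7]=8,C[6]=3)=8 vs D=8 ok
[8] required=max(L[8]=5,C[7]=6)=6 vs D=6 ok
[9] required=C[8]=6=6 vs D=6 ok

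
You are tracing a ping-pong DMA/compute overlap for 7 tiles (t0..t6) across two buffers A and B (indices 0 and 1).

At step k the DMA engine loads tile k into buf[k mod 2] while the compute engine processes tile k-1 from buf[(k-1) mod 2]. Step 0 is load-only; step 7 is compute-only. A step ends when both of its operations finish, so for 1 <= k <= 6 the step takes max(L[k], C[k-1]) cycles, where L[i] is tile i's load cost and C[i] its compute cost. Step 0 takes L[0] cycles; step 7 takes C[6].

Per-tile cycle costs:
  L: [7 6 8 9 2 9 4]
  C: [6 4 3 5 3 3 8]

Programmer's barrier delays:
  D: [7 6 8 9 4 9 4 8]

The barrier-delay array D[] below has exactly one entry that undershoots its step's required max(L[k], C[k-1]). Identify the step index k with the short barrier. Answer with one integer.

step 0: need L[0]=7 = 7; D[0]=7 ok
step 1: need max(L[1]=6,C[0]=6) = 6; D[1]=6 ok
step 2: need max(L[2]=8,C[1]=4) = 8; D[2]=8 ok
step 3: need max(L[3]=9,C[2]=3) = 9; D[3]=9 ok
step 4: need max(L[4]=2,C[3]=5) = 5; D[4]=4 SHORT
step 5: need max(L[5]=9,C[4]=3) = 9; D[5]=9 ok
step 6: need max(L[6]=4,C[5]=3) = 4; D[6]=4 ok
step 7: need C[6]=8 = 8; D[7]=8 ok

hazard at step 4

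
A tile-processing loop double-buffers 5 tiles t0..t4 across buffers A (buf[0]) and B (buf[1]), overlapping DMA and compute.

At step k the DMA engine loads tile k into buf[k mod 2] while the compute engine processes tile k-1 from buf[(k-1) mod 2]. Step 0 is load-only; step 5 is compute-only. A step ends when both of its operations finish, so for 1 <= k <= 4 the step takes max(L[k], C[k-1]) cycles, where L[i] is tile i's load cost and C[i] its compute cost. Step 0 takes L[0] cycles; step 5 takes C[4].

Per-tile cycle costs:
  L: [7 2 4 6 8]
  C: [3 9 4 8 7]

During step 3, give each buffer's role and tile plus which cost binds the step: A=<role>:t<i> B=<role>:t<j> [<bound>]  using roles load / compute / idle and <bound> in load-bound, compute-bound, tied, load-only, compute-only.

[0] DMA t0→A (7c) ∥ CU idle ⇒ 7c, clock 7
[1] DMA t1→B (2c) ∥ CU A:t0 (3c) ⇒ 3c, clock 10
[2] DMA t2→A (4c) ∥ CU B:t1 (9c) ⇒ 9c, clock 19
[3] DMA t3→B (6c) ∥ CU A:t2 (4c) ⇒ 6c, clock 25
[4] DMA t4→A (8c) ∥ CU B:t3 (8c) ⇒ 8c, clock 33
[5] DMA idle ∥ CU A:t4 (7c) ⇒ 7c, clock 40

step 3: A=compute:t2 B=load:t3 [load-bound]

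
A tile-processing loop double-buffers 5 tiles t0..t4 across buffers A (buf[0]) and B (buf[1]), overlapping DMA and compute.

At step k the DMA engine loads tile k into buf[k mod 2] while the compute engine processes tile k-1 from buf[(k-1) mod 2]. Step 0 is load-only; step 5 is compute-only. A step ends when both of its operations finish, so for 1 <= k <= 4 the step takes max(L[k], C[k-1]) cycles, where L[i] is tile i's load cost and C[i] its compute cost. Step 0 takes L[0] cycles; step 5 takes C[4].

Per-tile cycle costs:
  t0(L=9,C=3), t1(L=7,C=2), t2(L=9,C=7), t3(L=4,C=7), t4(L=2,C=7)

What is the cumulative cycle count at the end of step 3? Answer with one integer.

end_cycle[3] = 32

  0. 9=9c; end=9; A:t0 B:-
  1. max(7,3)=7c; end=16; A:t0 B:t1
  2. max(9,2)=9c; end=25; A:t2 B:t1
  3. max(4,7)=7c; end=32; A:t2 B:t3
  4. max(2,7)=7c; end=39; A:t4 B:t3
  5. 7=7c; end=46; A:t4 B:t3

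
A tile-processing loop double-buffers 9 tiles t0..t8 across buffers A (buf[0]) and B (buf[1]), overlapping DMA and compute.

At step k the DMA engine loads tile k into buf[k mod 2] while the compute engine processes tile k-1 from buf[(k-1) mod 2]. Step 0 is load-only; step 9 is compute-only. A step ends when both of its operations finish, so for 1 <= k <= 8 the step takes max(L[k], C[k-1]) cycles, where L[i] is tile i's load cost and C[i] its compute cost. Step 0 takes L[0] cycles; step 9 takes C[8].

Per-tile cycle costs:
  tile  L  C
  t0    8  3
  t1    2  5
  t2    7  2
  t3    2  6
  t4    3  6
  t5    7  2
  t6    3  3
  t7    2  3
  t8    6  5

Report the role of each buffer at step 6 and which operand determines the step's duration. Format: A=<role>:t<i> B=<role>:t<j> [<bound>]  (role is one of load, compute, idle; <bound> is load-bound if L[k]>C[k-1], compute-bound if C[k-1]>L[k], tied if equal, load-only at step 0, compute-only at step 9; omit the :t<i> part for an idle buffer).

[0] DMA t0→A (8c) ∥ CU idle ⇒ 8c, clock 8
[1] DMA t1→B (2c) ∥ CU A:t0 (3c) ⇒ 3c, clock 11
[2] DMA t2→A (7c) ∥ CU B:t1 (5c) ⇒ 7c, clock 18
[3] DMA t3→B (2c) ∥ CU A:t2 (2c) ⇒ 2c, clock 20
[4] DMA t4→A (3c) ∥ CU B:t3 (6c) ⇒ 6c, clock 26
[5] DMA t5→B (7c) ∥ CU A:t4 (6c) ⇒ 7c, clock 33
[6] DMA t6→A (3c) ∥ CU B:t5 (2c) ⇒ 3c, clock 36
[7] DMA t7→B (2c) ∥ CU A:t6 (3c) ⇒ 3c, clock 39
[8] DMA t8→A (6c) ∥ CU B:t7 (3c) ⇒ 6c, clock 45
[9] DMA idle ∥ CU A:t8 (5c) ⇒ 5c, clock 50

step 6: A=load:t6 B=compute:t5 [load-bound]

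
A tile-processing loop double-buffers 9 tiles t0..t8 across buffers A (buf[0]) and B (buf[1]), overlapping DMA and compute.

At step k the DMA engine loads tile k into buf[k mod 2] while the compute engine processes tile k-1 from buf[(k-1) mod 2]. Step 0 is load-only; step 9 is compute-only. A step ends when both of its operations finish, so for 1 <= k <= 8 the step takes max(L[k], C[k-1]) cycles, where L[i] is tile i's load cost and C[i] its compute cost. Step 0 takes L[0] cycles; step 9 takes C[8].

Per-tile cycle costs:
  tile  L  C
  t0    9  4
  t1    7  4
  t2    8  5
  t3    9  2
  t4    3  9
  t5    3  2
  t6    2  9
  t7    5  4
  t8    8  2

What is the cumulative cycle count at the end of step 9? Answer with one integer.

[0] DMA t0→A (9c) ∥ CU idle ⇒ 9c, clock 9
[1] DMA t1→B (7c) ∥ CU A:t0 (4c) ⇒ 7c, clock 16
[2] DMA t2→A (8c) ∥ CU B:t1 (4c) ⇒ 8c, clock 24
[3] DMA t3→B (9c) ∥ CU A:t2 (5c) ⇒ 9c, clock 33
[4] DMA t4→A (3c) ∥ CU B:t3 (2c) ⇒ 3c, clock 36
[5] DMA t5→B (3c) ∥ CU A:t4 (9c) ⇒ 9c, clock 45
[6] DMA t6→A (2c) ∥ CU B:t5 (2c) ⇒ 2c, clock 47
[7] DMA t7→B (5c) ∥ CU A:t6 (9c) ⇒ 9c, clock 56
[8] DMA t8→A (8c) ∥ CU B:t7 (4c) ⇒ 8c, clock 64
[9] DMA idle ∥ CU A:t8 (2c) ⇒ 2c, clock 66

end_cycle[9] = 66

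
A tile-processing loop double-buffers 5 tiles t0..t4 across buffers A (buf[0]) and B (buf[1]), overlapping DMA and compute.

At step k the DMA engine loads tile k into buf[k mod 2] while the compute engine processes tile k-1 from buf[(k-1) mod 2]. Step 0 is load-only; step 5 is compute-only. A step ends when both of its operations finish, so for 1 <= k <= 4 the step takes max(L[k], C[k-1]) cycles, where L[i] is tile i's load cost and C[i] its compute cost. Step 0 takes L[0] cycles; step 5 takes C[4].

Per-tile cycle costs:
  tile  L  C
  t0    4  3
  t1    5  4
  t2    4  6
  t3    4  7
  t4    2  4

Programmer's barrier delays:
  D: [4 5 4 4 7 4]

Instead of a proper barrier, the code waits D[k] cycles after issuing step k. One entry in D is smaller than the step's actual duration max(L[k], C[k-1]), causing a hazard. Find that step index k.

hazard at step 3

step 0: need L[0]=4 = 4; D[0]=4 ok
step 1: need max(L[1]=5,C[0]=3) = 5; D[1]=5 ok
step 2: need max(L[2]=4,C[1]=4) = 4; D[2]=4 ok
step 3: need max(L[3]=4,C[2]=6) = 6; D[3]=4 SHORT
step 4: need max(L[4]=2,C[3]=7) = 7; D[4]=7 ok
step 5: need C[4]=4 = 4; D[5]=4 ok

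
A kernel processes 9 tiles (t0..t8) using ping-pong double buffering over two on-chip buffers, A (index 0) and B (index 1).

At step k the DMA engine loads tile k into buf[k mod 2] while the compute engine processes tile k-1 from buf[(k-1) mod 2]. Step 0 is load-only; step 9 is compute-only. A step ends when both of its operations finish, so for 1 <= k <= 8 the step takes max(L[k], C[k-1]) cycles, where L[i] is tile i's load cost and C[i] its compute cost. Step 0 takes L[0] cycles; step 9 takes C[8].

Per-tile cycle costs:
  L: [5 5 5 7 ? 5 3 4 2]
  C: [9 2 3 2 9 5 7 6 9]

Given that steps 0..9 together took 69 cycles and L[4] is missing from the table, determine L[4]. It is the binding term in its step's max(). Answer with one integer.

L[4] = 7

step 0: dur = L[0]=5 = 5
step 1: dur = max(L[1]=5, C[0]=9) = 9
step 2: dur = max(L[2]=5, C[1]=2) = 5
step 3: dur = max(L[3]=7, C[2]=3) = 7
step 4: dur = max(L[4]=?, C[3]=2) = L[4]  (unknown; binding)
step 5: dur = max(L[5]=5, C[4]=9) = 9
step 6: dur = max(L[6]=3, C[5]=5) = 5
step 7: dur = max(L[7]=4, C[6]=7) = 7
step 8: dur = max(L[8]=2, C[7]=6) = 6
step 9: dur = C[8]=9 = 9
sum of known step durations = 62
dur[4] = total - known = 69 - 62 = 7
L[4] is the binding max in step 4, so L[4] = dur[4] = 7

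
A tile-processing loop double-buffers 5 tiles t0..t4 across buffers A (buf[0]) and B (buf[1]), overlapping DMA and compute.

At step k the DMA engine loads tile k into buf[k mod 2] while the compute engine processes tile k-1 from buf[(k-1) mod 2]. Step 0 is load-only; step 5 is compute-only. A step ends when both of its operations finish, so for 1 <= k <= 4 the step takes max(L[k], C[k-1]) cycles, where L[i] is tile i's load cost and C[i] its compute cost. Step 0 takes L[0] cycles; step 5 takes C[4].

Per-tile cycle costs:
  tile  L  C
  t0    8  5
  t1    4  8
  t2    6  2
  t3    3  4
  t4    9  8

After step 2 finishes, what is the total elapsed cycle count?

end_cycle[2] = 21

step 0: L[0]=8 → dur=8, Σ=8 | A=load:t0 B=idle [load-only]
step 1: L[1]=4 C[0]=5 → dur=5, Σ=13 | A=compute:t0 B=load:t1 [compute-bound]
step 2: L[2]=6 C[1]=8 → dur=8, Σ=21 | A=load:t2 B=compute:t1 [compute-bound]
step 3: L[3]=3 C[2]=2 → dur=3, Σ=24 | A=compute:t2 B=load:t3 [load-bound]
step 4: L[4]=9 C[3]=4 → dur=9, Σ=33 | A=load:t4 B=compute:t3 [load-bound]
step 5: C[4]=8 → dur=8, Σ=41 | A=compute:t4 B=idle [compute-only]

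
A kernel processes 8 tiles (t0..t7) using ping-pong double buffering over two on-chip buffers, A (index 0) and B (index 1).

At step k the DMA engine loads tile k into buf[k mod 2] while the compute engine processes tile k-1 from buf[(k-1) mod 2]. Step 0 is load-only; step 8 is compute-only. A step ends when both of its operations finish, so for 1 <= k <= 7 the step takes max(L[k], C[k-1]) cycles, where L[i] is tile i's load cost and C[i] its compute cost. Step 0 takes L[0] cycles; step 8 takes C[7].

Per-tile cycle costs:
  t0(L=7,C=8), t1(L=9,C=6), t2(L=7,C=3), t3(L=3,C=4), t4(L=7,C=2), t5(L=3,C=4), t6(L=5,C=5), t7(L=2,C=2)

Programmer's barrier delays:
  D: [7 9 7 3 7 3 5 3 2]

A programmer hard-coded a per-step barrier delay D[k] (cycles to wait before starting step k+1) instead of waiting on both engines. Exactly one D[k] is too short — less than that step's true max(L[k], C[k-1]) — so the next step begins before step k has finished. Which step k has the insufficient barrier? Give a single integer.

k=0 barrier L[0]=7→7c, D[0]=7 ok
k=1 barrier max(L[1]=9,C[0]=8)→9c, D[1]=9 ok
k=2 barrier max(L[2]=7,C[1]=6)→7c, D[2]=7 ok
k=3 barrier max(L[3]=3,C[2]=3)→3c, D[3]=3 ok
k=4 barrier max(L[4]=7,C[3]=4)→7c, D[4]=7 ok
k=5 barrier max(L[5]=3,C[4]=2)→3c, D[5]=3 ok
k=6 barrier max(L[6]=5,C[5]=4)→5c, D[6]=5 ok
k=7 barrier max(L[7]=2,C[6]=5)→5c, D[7]=3 SHORT
k=8 barrier C[7]=2→2c, D[8]=2 ok

hazard at step 7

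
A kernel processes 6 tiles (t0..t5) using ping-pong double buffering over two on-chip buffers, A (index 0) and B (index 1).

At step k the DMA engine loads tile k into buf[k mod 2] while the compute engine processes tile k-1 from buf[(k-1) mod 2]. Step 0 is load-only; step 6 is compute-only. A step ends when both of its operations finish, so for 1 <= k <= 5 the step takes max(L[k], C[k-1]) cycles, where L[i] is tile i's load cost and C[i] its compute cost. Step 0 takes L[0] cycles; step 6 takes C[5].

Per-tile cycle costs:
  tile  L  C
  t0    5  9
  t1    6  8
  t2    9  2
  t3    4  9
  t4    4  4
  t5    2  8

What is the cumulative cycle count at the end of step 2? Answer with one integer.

end_cycle[2] = 23

k=0 load=t0/5c comp=- wait=5 total=5
k=1 load=t1/6c comp=t0/9c wait=9 total=14
k=2 load=t2/9c comp=t1/8c wait=9 total=23
k=3 load=t3/4c comp=t2/2c wait=4 total=27
k=4 load=t4/4c comp=t3/9c wait=9 total=36
k=5 load=t5/2c comp=t4/4c wait=4 total=40
k=6 load=- comp=t5/8c wait=8 total=48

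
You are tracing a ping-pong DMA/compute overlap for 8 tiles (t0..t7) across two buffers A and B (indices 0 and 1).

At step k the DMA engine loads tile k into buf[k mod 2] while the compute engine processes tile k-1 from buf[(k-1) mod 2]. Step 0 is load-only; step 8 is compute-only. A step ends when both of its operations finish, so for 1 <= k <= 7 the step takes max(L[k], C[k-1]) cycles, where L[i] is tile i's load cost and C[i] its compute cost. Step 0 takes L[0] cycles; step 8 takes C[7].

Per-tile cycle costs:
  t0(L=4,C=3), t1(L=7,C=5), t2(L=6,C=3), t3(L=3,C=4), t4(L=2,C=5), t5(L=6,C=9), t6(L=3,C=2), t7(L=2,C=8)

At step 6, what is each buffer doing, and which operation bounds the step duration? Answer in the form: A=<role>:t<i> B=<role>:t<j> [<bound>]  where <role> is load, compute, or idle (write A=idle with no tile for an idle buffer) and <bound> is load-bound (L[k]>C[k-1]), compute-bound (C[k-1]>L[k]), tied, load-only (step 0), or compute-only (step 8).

step 6: A=load:t6 B=compute:t5 [compute-bound]

[0] DMA t0→A (4c) ∥ CU idle ⇒ 4c, clock 4
[1] DMA t1→B (7c) ∥ CU A:t0 (3c) ⇒ 7c, clock 11
[2] DMA t2→A (6c) ∥ CU B:t1 (5c) ⇒ 6c, clock 17
[3] DMA t3→B (3c) ∥ CU A:t2 (3c) ⇒ 3c, clock 20
[4] DMA t4→A (2c) ∥ CU B:t3 (4c) ⇒ 4c, clock 24
[5] DMA t5→B (6c) ∥ CU A:t4 (5c) ⇒ 6c, clock 30
[6] DMA t6→A (3c) ∥ CU B:t5 (9c) ⇒ 9c, clock 39
[7] DMA t7→B (2c) ∥ CU A:t6 (2c) ⇒ 2c, clock 41
[8] DMA idle ∥ CU B:t7 (8c) ⇒ 8c, clock 49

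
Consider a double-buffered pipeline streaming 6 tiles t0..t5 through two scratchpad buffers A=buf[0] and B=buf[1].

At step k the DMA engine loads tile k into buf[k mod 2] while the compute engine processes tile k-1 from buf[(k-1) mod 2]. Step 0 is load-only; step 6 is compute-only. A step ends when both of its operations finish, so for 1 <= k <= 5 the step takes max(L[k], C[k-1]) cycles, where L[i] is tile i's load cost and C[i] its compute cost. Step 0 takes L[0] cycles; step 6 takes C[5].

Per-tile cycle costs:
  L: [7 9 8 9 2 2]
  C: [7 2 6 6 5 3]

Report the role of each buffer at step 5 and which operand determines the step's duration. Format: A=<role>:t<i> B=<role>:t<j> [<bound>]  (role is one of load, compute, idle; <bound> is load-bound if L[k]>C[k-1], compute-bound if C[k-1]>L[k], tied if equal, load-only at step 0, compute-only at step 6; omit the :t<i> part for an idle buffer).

step 5: A=compute:t4 B=load:t5 [compute-bound]

  0. 7=7c; end=7; A:t0 B:-
  1. max(9,7)=9c; end=16; A:t0 B:t1
  2. max(8,2)=8c; end=24; A:t2 B:t1
  3. max(9,6)=9c; end=33; A:t2 B:t3
  4. max(2,6)=6c; end=39; A:t4 B:t3
  5. max(2,5)=5c; end=44; A:t4 B:t5
  6. 3=3c; end=47; A:t4 B:t5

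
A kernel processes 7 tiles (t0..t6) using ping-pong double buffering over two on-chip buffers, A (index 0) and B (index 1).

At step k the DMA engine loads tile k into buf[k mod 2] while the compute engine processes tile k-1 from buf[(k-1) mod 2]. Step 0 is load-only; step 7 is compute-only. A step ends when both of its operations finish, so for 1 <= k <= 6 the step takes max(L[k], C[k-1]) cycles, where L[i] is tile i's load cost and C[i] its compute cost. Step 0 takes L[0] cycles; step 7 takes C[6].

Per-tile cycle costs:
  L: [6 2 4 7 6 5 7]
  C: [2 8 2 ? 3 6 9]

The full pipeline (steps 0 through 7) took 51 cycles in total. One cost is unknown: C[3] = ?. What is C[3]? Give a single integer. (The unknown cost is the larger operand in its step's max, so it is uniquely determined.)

C[3] = 7

step 0: dur = L[0]=6 = 6
step 1: dur = max(L[1]=2, C[0]=2) = 2
step 2: dur = max(L[2]=4, C[1]=8) = 8
step 3: dur = max(L[3]=7, C[2]=2) = 7
step 4: dur = max(L[4]=6, C[3]=?) = C[3]  (unknown; binding)
step 5: dur = max(L[5]=5, C[4]=3) = 5
step 6: dur = max(L[6]=7, C[5]=6) = 7
step 7: dur = C[6]=9 = 9
sum of known step durations = 44
dur[4] = total - known = 51 - 44 = 7
C[3] is the binding max in step 4, so C[3] = dur[4] = 7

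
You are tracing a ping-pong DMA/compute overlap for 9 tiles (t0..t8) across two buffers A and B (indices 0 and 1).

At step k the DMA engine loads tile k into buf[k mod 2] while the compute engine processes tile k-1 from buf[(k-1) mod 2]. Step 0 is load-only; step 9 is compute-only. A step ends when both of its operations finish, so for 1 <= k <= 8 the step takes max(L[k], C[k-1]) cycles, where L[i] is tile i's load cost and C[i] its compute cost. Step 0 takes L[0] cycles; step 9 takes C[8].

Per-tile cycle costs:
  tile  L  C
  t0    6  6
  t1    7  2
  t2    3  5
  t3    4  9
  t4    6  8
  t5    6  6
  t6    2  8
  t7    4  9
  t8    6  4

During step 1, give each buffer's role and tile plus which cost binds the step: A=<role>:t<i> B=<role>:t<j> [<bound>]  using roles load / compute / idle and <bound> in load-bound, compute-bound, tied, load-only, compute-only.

  0. 6=6c; end=6; A:t0 B:-
  1. max(7,6)=7c; end=13; A:t0 B:t1
  2. max(3,2)=3c; end=16; A:t2 B:t1
  3. max(4,5)=5c; end=21; A:t2 B:t3
  4. max(6,9)=9c; end=30; A:t4 B:t3
  5. max(6,8)=8c; end=38; A:t4 B:t5
  6. max(2,6)=6c; end=44; A:t6 B:t5
  7. max(4,8)=8c; end=52; A:t6 B:t7
  8. max(6,9)=9c; end=61; A:t8 B:t7
  9. 4=4c; end=65; A:t8 B:t7

step 1: A=compute:t0 B=load:t1 [load-bound]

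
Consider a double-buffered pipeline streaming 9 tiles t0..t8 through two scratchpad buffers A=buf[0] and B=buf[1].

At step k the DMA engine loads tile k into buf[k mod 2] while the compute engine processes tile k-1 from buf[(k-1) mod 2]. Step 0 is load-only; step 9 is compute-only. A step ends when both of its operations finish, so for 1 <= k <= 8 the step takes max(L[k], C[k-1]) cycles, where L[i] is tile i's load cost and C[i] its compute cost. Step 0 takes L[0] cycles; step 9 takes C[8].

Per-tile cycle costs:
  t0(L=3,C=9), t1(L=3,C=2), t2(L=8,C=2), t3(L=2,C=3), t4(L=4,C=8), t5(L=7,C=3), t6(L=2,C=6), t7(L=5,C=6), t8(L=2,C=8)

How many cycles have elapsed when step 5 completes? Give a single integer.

end_cycle[5] = 34

  0. 3=3c; end=3; A:t0 B:-
  1. max(3,9)=9c; end=12; A:t0 B:t1
  2. max(8,2)=8c; end=20; A:t2 B:t1
  3. max(2,2)=2c; end=22; A:t2 B:t3
  4. max(4,3)=4c; end=26; A:t4 B:t3
  5. max(7,8)=8c; end=34; A:t4 B:t5
  6. max(2,3)=3c; end=37; A:t6 B:t5
  7. max(5,6)=6c; end=43; A:t6 B:t7
  8. max(2,6)=6c; end=49; A:t8 B:t7
  9. 8=8c; end=57; A:t8 B:t7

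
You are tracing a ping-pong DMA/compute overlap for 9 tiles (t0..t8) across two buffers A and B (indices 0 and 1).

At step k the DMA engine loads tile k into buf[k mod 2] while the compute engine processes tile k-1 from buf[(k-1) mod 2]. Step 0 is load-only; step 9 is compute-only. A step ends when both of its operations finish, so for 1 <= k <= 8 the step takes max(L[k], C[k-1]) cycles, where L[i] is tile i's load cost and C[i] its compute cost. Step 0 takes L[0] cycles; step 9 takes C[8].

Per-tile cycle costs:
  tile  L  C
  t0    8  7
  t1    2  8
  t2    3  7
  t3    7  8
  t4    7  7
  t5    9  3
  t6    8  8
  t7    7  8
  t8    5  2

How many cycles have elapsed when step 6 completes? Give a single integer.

[0] DMA t0→A (8c) ∥ CU idle ⇒ 8c, clock 8
[1] DMA t1→B (2c) ∥ CU A:t0 (7c) ⇒ 7c, clock 15
[2] DMA t2→A (3c) ∥ CU B:t1 (8c) ⇒ 8c, clock 23
[3] DMA t3→B (7c) ∥ CU A:t2 (7c) ⇒ 7c, clock 30
[4] DMA t4→A (7c) ∥ CU B:t3 (8c) ⇒ 8c, clock 38
[5] DMA t5→B (9c) ∥ CU A:t4 (7c) ⇒ 9c, clock 47
[6] DMA t6→A (8c) ∥ CU B:t5 (3c) ⇒ 8c, clock 55
[7] DMA t7→B (7c) ∥ CU A:t6 (8c) ⇒ 8c, clock 63
[8] DMA t8→A (5c) ∥ CU B:t7 (8c) ⇒ 8c, clock 71
[9] DMA idle ∥ CU A:t8 (2c) ⇒ 2c, clock 73

end_cycle[6] = 55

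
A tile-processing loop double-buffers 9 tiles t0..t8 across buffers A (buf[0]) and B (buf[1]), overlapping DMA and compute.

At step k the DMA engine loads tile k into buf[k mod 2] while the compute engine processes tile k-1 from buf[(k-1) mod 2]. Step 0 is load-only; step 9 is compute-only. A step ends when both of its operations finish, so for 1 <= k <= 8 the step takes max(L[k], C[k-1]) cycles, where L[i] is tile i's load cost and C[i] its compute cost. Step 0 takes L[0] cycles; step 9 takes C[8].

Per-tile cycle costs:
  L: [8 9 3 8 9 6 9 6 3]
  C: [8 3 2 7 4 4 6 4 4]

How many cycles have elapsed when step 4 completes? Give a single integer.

step 0: L[0]=8 → dur=8, Σ=8 | A=load:t0 B=idle [load-only]
step 1: L[1]=9 C[0]=8 → dur=9, Σ=17 | A=compute:t0 B=load:t1 [load-bound]
step 2: L[2]=3 C[1]=3 → dur=3, Σ=20 | A=load:t2 B=compute:t1 [tied]
step 3: L[3]=8 C[2]=2 → dur=8, Σ=28 | A=compute:t2 B=load:t3 [load-bound]
step 4: L[4]=9 C[3]=7 → dur=9, Σ=37 | A=load:t4 B=compute:t3 [load-bound]
step 5: L[5]=6 C[4]=4 → dur=6, Σ=43 | A=compute:t4 B=load:t5 [load-bound]
step 6: L[6]=9 C[5]=4 → dur=9, Σ=52 | A=load:t6 B=compute:t5 [load-bound]
step 7: L[7]=6 C[6]=6 → dur=6, Σ=58 | A=compute:t6 B=load:t7 [tied]
step 8: L[8]=3 C[7]=4 → dur=4, Σ=62 | A=load:t8 B=compute:t7 [compute-bound]
step 9: C[8]=4 → dur=4, Σ=66 | A=compute:t8 B=idle [compute-only]

end_cycle[4] = 37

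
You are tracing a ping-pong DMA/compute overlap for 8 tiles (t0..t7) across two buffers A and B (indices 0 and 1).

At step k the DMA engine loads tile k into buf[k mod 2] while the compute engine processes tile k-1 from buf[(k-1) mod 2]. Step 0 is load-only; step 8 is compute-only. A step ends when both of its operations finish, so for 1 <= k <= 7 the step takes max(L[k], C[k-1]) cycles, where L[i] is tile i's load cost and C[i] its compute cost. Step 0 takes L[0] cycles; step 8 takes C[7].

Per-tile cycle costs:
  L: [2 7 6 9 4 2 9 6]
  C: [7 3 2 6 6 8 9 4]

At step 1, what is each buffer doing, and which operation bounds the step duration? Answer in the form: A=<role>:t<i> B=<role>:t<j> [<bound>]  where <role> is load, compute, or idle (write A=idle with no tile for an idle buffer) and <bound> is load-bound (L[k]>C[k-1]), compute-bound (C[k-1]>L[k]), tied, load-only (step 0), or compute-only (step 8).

  0. 2=2c; end=2; A:t0 B:-
  1. max(7,7)=7c; end=9; A:t0 B:t1
  2. max(6,3)=6c; end=15; A:t2 B:t1
  3. max(9,2)=9c; end=24; A:t2 B:t3
  4. max(4,6)=6c; end=30; A:t4 B:t3
  5. max(2,6)=6c; end=36; A:t4 B:t5
  6. max(9,8)=9c; end=45; A:t6 B:t5
  7. max(6,9)=9c; end=54; A:t6 B:t7
  8. 4=4c; end=58; A:t6 B:t7

step 1: A=compute:t0 B=load:t1 [tied]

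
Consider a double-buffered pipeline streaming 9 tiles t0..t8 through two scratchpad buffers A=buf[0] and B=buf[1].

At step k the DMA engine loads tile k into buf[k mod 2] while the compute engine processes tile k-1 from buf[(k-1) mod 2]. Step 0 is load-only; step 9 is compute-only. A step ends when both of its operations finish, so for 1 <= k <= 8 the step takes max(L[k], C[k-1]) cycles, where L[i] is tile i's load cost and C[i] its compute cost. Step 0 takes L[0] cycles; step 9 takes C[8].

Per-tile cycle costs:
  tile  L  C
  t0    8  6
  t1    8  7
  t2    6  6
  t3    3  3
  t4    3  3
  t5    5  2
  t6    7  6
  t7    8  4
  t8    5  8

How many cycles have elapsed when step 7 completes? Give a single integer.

end_cycle[7] = 52

k=0 load=t0/8c comp=- wait=8 total=8
k=1 load=t1/8c comp=t0/6c wait=8 total=16
k=2 load=t2/6c comp=t1/7c wait=7 total=23
k=3 load=t3/3c comp=t2/6c wait=6 total=29
k=4 load=t4/3c comp=t3/3c wait=3 total=32
k=5 load=t5/5c comp=t4/3c wait=5 total=37
k=6 load=t6/7c comp=t5/2c wait=7 total=44
k=7 load=t7/8c comp=t6/6c wait=8 total=52
k=8 load=t8/5c comp=t7/4c wait=5 total=57
k=9 load=- comp=t8/8c wait=8 total=65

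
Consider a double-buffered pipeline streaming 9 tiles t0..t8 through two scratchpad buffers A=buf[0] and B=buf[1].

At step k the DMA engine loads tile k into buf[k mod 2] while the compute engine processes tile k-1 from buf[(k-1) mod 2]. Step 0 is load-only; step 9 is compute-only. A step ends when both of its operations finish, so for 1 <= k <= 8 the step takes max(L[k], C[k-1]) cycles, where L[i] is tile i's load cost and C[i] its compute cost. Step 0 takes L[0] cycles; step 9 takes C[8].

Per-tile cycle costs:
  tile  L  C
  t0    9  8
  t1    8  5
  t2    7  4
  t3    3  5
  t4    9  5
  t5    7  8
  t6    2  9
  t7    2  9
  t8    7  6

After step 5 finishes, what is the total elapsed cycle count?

end_cycle[5] = 44

step 0: L[0]=9 → dur=9, Σ=9 | A=load:t0 B=idle [load-only]
step 1: L[1]=8 C[0]=8 → dur=8, Σ=17 | A=compute:t0 B=load:t1 [tied]
step 2: L[2]=7 C[1]=5 → dur=7, Σ=24 | A=load:t2 B=compute:t1 [load-bound]
step 3: L[3]=3 C[2]=4 → dur=4, Σ=28 | A=compute:t2 B=load:t3 [compute-bound]
step 4: L[4]=9 C[3]=5 → dur=9, Σ=37 | A=load:t4 B=compute:t3 [load-bound]
step 5: L[5]=7 C[4]=5 → dur=7, Σ=44 | A=compute:t4 B=load:t5 [load-bound]
step 6: L[6]=2 C[5]=8 → dur=8, Σ=52 | A=load:t6 B=compute:t5 [compute-bound]
step 7: L[7]=2 C[6]=9 → dur=9, Σ=61 | A=compute:t6 B=load:t7 [compute-bound]
step 8: L[8]=7 C[7]=9 → dur=9, Σ=70 | A=load:t8 B=compute:t7 [compute-bound]
step 9: C[8]=6 → dur=6, Σ=76 | A=compute:t8 B=idle [compute-only]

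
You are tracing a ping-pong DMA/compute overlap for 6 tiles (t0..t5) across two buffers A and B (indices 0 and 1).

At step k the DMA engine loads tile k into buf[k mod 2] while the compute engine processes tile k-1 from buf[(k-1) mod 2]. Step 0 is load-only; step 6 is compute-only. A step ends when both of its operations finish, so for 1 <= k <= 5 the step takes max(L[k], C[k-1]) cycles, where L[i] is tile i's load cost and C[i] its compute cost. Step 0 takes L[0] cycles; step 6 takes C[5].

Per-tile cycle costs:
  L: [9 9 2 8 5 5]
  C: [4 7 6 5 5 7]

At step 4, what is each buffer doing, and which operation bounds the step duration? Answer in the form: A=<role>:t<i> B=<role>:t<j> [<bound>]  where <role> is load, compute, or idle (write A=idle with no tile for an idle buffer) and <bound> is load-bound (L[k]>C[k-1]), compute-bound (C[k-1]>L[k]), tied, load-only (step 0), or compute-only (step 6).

step 4: A=load:t4 B=compute:t3 [tied]

k=0 load=t0/9c comp=- wait=9 total=9
k=1 load=t1/9c comp=t0/4c wait=9 total=18
k=2 load=t2/2c comp=t1/7c wait=7 total=25
k=3 load=t3/8c comp=t2/6c wait=8 total=33
k=4 load=t4/5c comp=t3/5c wait=5 total=38
k=5 load=t5/5c comp=t4/5c wait=5 total=43
k=6 load=- comp=t5/7c wait=7 total=50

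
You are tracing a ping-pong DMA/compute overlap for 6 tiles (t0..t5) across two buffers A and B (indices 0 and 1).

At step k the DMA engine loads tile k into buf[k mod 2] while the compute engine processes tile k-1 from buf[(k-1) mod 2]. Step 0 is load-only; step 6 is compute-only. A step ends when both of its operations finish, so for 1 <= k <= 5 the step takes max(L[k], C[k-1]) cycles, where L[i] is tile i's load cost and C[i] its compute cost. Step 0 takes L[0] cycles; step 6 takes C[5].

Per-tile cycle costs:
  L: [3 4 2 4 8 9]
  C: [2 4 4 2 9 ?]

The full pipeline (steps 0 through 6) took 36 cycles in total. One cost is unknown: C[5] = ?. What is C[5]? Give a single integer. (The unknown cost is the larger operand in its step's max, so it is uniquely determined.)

C[5] = 4

step 0 → dur = L[0]=3 = 3
step 1 → dur = max(L[1]=4, C[0]=2) = 4
step 2 → dur = max(L[2]=2, C[1]=4) = 4
step 3 → dur = max(L[3]=4, C[2]=4) = 4
step 4 → dur = max(L[4]=8, C[3]=2) = 8
step 5 → dur = max(L[5]=9, C[4]=9) = 9
step 6 → dur = C[5]=? = C[5]  (unknown; binding)
sum of known step durations = 32
dur[6] = total - known = 36 - 32 = 4
C[5] is the binding max in step 6, so C[5] = dur[6] = 4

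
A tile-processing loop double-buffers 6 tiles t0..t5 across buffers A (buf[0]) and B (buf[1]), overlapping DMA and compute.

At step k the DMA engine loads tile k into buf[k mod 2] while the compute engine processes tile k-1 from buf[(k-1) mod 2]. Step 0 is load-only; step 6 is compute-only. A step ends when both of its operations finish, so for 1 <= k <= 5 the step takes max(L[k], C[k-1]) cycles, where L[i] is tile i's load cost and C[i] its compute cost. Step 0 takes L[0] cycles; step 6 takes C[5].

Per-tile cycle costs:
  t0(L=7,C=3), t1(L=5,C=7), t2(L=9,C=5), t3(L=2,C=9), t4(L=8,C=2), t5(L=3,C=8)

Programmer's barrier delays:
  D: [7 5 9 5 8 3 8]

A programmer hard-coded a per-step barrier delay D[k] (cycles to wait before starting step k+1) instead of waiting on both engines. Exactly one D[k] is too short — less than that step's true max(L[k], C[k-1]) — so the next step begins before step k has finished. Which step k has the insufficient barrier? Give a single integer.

hazard at step 4

step 0: need L[0]=7 = 7; D[0]=7 ok
step 1: need max(L[1]=5,C[0]=3) = 5; D[1]=5 ok
step 2: need max(L[2]=9,C[1]=7) = 9; D[2]=9 ok
step 3: need max(L[3]=2,C[2]=5) = 5; D[3]=5 ok
step 4: need max(L[4]=8,C[3]=9) = 9; D[4]=8 SHORT
step 5: need max(L[5]=3,C[4]=2) = 3; D[5]=3 ok
step 6: need C[5]=8 = 8; D[6]=8 ok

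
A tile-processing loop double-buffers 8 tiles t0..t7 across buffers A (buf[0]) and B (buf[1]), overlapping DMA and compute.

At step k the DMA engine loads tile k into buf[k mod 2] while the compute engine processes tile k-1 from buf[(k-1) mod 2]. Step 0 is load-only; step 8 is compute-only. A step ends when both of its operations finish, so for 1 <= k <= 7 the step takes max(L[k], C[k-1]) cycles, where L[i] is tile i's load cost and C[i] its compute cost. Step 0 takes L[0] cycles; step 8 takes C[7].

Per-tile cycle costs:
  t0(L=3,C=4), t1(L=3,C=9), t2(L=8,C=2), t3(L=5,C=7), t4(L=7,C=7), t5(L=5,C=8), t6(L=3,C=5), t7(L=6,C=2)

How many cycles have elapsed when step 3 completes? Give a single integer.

step 0: L[0]=3 → dur=3, Σ=3 | A=load:t0 B=idle [load-only]
step 1: L[1]=3 C[0]=4 → dur=4, Σ=7 | A=compute:t0 B=load:t1 [compute-bound]
step 2: L[2]=8 C[1]=9 → dur=9, Σ=16 | A=load:t2 B=compute:t1 [compute-bound]
step 3: L[3]=5 C[2]=2 → dur=5, Σ=21 | A=compute:t2 B=load:t3 [load-bound]
step 4: L[4]=7 C[3]=7 → dur=7, Σ=28 | A=load:t4 B=compute:t3 [tied]
step 5: L[5]=5 C[4]=7 → dur=7, Σ=35 | A=compute:t4 B=load:t5 [compute-bound]
step 6: L[6]=3 C[5]=8 → dur=8, Σ=43 | A=load:t6 B=compute:t5 [compute-bound]
step 7: L[7]=6 C[6]=5 → dur=6, Σ=49 | A=compute:t6 B=load:t7 [load-bound]
step 8: C[7]=2 → dur=2, Σ=51 | A=idle B=compute:t7 [compute-only]

end_cycle[3] = 21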